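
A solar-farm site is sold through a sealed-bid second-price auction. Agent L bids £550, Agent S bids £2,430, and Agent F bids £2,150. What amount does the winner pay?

Sorted high to low: Agent S £2,430; Agent F £2,150; Agent L £550.
Agent S has the highest bid, so Agent S wins.
The second-highest bid is £2,150, so that is what Agent S pays.

£2,150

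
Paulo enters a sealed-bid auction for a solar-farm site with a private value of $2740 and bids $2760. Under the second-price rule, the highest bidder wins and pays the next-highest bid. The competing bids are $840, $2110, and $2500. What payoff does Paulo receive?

$240

Highest competing bid: $2500.
Paulo's bid $2760 is the highest overall, so Paulo wins and pays the second-highest bid, $2500.
Payoff = value − price = $2740 − $2500 = $240.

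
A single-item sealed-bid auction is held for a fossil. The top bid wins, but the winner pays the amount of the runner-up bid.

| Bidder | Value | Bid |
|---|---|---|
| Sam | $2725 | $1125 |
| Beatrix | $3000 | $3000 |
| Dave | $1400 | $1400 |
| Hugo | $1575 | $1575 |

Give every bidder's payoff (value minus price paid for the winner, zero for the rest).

Sam $0, Beatrix $1425, Dave $0, Hugo $0.

Ordered from highest: Beatrix $3000; Hugo $1575; Dave $1400; Sam $1125.
Beatrix has the top bid and wins; the price is the second-highest bid, $1575.
Beatrix's payoff = $3000 − $1575 = $1425. All other bidders lose, so their payoff is 0.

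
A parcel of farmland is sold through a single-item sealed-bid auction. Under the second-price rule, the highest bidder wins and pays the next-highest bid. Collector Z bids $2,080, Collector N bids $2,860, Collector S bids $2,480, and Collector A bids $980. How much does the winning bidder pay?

The winner pays $2,480.

Bids in descending order: Collector N $2,860 > Collector S $2,480 > Collector Z $2,080 > Collector A $980.
Collector N has the highest bid, so Collector N wins.
The second-highest bid is $2,480, so that is what Collector N pays.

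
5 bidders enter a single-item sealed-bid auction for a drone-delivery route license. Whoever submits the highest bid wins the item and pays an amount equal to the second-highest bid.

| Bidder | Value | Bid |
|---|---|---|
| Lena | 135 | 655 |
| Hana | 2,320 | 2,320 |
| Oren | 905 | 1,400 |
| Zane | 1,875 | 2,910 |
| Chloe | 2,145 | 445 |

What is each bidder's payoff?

Lena 0, Hana 0, Oren 0, Zane -445, Chloe 0.

Ranking the bids: Zane 2,910, then Hana 2,320, then Oren 1,400, then Lena 655, then Chloe 445.
Zane has the top bid and wins; the price is the second-highest bid, 2,320.
Zane's payoff = 1,875 − 2,320 = -445. All other bidders lose, so their payoff is 0.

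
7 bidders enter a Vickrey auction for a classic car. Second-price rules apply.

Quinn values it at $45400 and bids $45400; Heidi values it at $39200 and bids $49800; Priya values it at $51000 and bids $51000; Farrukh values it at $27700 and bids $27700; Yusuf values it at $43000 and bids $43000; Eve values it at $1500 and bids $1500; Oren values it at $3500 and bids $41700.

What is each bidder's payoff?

Sorted high to low: Priya $51000 > Heidi $49800 > Quinn $45400 > Yusuf $43000 > Oren $41700 > Farrukh $27700 > Eve $1500.
Priya has the top bid and wins; the price is the second-highest bid, $49800.
Priya's payoff = $51000 − $49800 = $1200. All other bidders lose, so their payoff is 0.

Payoffs: Quinn $0, Heidi $0, Priya $1200, Farrukh $0, Yusuf $0, Eve $0, Oren $0.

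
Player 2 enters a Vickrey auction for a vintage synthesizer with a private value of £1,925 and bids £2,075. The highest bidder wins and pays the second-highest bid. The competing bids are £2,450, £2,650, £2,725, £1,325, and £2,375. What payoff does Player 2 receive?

Payoff = £0.

Highest competing bid: £2,725.
Player 2's bid £2,075 is not the highest, so Player 2 loses, pays nothing, and earns zero payoff.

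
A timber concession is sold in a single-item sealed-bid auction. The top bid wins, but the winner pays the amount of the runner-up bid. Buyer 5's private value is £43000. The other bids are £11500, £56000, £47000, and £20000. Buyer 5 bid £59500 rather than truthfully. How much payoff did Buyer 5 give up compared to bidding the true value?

The highest competing bid is £56000.
Bidding truthfully at £43000: the top bid is £56000 (a rival), so Buyer 5 loses. Payoff = £0.
Bidding £59500: Buyer 5 has the top bid, wins, and pays the second-highest bid £56000. Payoff = £43000 − £56000 = -£13000.
Regret = truthful payoff − actual payoff = £0 − -£13000 = £13000.

Regret: £13000.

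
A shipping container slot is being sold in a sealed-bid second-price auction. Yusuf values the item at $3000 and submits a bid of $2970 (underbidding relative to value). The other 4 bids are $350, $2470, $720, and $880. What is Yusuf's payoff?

Yusuf's payoff: $530.

Highest competing bid: $2470.
Yusuf's bid $2970 is the highest overall, so Yusuf wins and pays the second-highest bid, $2470.
Payoff = value − price = $3000 − $2470 = $530.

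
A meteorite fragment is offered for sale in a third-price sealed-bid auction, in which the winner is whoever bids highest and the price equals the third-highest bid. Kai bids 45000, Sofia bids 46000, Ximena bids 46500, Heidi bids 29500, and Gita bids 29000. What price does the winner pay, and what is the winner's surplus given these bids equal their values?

Ordered from highest: Ximena 46500 > Sofia 46000 > Kai 45000 > Heidi 29500 > Gita 29000.
Ximena is the highest bidder, so Ximena wins.
Under the third-price rule, the price is the third-highest bid: 45000.
Surplus = 46500 − 45000 = 1500.

Price 45000; surplus 1500.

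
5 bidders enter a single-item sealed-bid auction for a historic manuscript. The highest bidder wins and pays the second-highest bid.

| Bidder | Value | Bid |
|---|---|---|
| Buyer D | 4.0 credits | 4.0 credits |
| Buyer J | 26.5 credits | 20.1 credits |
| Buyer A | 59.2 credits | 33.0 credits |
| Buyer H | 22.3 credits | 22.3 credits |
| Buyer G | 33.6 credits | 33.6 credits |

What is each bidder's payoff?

Payoffs: Buyer D 0.0 credits, Buyer J 0.0 credits, Buyer A 0.0 credits, Buyer H 0.0 credits, Buyer G 0.6 credits.

Ordered from highest: Buyer G 33.6 credits; Buyer A 33.0 credits; Buyer H 22.3 credits; Buyer J 20.1 credits; Buyer D 4.0 credits.
Buyer G has the top bid and wins; the price is the second-highest bid, 33.0 credits.
Buyer G's payoff = 33.6 credits − 33.0 credits = 0.6 credits. All other bidders lose, so their payoff is 0.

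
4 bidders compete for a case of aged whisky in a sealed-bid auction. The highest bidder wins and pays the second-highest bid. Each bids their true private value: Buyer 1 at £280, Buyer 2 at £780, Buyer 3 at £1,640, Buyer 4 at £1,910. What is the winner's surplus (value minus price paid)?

Bids in descending order: Buyer 4 £1,910; Buyer 3 £1,640; Buyer 2 £780; Buyer 1 £280.
Buyer 4 wins with the top bid and pays the second-highest, £1,640.
Surplus = £1,910 − £1,640 = £270.

Surplus = £270.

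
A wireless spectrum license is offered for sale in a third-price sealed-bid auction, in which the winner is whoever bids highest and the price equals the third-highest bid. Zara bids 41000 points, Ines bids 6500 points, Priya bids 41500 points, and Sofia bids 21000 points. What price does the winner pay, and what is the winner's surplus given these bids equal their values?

Price 21000 points; surplus 20500 points.

Ranking the bids: Priya 41500 points > Zara 41000 points > Sofia 21000 points > Ines 6500 points.
Priya is the highest bidder, so Priya wins.
Under the third-price rule, the price is the third-highest bid: 21000 points.
Surplus = 41500 points − 21000 points = 20500 points.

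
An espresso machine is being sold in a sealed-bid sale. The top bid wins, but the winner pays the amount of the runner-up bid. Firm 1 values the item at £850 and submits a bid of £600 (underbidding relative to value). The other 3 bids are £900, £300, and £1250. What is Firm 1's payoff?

Payoff = £0.

Highest competing bid: £1250.
Firm 1's bid £600 is not the highest, so Firm 1 loses, pays nothing, and earns zero payoff.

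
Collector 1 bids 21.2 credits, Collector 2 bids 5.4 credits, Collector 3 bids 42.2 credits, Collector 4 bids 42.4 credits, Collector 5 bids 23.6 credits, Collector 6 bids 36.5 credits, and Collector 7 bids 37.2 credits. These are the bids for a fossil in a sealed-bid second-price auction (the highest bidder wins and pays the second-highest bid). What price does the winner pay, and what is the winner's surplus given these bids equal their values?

Ordered from highest: Collector 4 42.4 credits, then Collector 3 42.2 credits, then Collector 7 37.2 credits, then Collector 6 36.5 credits, then Collector 5 23.6 credits, then Collector 1 21.2 credits, then Collector 2 5.4 credits.
Collector 4 is the highest bidder, so Collector 4 wins.
Under the second-price rule, the price is the second-highest bid: 42.2 credits.
Surplus = 42.4 credits − 42.2 credits = 0.2 credits.

Price 42.2 credits; surplus 0.2 credits.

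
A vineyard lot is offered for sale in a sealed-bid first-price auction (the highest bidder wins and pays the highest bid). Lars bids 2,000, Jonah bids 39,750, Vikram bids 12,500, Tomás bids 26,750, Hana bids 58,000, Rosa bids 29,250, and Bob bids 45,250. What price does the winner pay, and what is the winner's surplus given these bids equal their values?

Bids in descending order: Hana 58,000 > Bob 45,250 > Jonah 39,750 > Rosa 29,250 > Tomás 26,750 > Vikram 12,500 > Lars 2,000.
Hana is the highest bidder, so Hana wins.
Under the first-price rule, the price is the highest bid: 58,000.
Surplus = 58,000 − 58,000 = 0.

The winner pays 58,000 for a surplus of 0.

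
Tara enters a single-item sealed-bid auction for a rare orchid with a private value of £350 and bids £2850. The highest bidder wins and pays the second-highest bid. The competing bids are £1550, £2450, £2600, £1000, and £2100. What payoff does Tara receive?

Highest competing bid: £2600.
Tara's bid £2850 is the highest overall, so Tara wins and pays the second-highest bid, £2600.
Payoff = value − price = £350 − £2600 = -£2250.

Payoff = -£2250.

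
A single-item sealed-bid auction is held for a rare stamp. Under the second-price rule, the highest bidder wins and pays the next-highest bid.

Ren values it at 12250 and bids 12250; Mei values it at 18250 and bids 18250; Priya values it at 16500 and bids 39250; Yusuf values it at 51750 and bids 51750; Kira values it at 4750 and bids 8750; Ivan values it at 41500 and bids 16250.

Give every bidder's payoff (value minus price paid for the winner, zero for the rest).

Sorted high to low: Yusuf 51750, then Priya 39250, then Mei 18250, then Ivan 16250, then Ren 12250, then Kira 8750.
Yusuf has the top bid and wins; the price is the second-highest bid, 39250.
Yusuf's payoff = 51750 − 39250 = 12500. All other bidders lose, so their payoff is 0.

Payoffs: Ren 0, Mei 0, Priya 0, Yusuf 12500, Kira 0, Ivan 0.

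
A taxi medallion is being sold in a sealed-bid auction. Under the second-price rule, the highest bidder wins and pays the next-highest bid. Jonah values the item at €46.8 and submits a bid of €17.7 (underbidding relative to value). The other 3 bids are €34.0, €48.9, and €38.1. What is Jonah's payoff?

Jonah's payoff: €0.0.

Highest competing bid: €48.9.
Jonah's bid €17.7 is not the highest, so Jonah loses, pays nothing, and earns zero payoff.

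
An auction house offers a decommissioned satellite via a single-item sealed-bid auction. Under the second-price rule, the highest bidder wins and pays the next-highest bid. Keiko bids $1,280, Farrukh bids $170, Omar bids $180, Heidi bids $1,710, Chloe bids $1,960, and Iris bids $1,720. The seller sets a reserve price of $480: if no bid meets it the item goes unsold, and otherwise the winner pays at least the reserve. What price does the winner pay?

Price paid: $1,720.

Bids in descending order: Chloe $1,960, then Iris $1,720, then Heidi $1,710, then Keiko $1,280, then Omar $180, then Farrukh $170.
Chloe has the highest bid, so Chloe wins.
The second-highest bid is $1,720, which exceeds the reserve, so that sets the price.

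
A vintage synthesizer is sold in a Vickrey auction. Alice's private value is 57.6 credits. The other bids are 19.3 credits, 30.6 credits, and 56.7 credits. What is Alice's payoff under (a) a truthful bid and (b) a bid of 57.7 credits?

(a) 0.9 credits  (b) 0.9 credits

The highest competing bid is 56.7 credits.
Bidding truthfully at 57.6 credits: Alice has the top bid, wins, and pays the second-highest bid 56.7 credits. Payoff = 57.6 credits − 56.7 credits = 0.9 credits.
Bidding 57.7 credits: Alice has the top bid, wins, and pays the second-highest bid 56.7 credits. Payoff = 57.6 credits − 56.7 credits = 0.9 credits.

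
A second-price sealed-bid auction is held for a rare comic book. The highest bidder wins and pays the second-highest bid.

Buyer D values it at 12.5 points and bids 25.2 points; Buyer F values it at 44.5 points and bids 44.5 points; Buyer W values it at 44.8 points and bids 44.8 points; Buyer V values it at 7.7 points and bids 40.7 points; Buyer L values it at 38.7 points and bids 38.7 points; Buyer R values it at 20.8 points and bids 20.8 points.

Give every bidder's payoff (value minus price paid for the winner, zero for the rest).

Ordered from highest: Buyer W 44.8 points, then Buyer F 44.5 points, then Buyer V 40.7 points, then Buyer L 38.7 points, then Buyer D 25.2 points, then Buyer R 20.8 points.
Buyer W has the top bid and wins; the price is the second-highest bid, 44.5 points.
Buyer W's payoff = 44.8 points − 44.5 points = 0.3 points. All other bidders lose, so their payoff is 0.

Buyer D 0.0 points, Buyer F 0.0 points, Buyer W 0.3 points, Buyer V 0.0 points, Buyer L 0.0 points, Buyer R 0.0 points.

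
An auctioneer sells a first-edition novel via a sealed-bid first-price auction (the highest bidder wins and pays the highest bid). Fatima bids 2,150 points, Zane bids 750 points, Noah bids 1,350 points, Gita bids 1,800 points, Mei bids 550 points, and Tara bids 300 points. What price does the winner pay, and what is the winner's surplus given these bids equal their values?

Sorted high to low: Fatima 2,150 points; Gita 1,800 points; Noah 1,350 points; Zane 750 points; Mei 550 points; Tara 300 points.
Fatima is the highest bidder, so Fatima wins.
Under the first-price rule, the price is the highest bid: 2,150 points.
Surplus = 2,150 points − 2,150 points = 0 points.

Price 2,150 points; surplus 0 points.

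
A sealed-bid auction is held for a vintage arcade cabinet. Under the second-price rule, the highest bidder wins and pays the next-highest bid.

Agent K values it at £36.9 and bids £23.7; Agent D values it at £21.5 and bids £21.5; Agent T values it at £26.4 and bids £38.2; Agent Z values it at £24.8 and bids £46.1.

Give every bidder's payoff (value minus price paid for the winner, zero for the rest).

Agent K £0.0, Agent D £0.0, Agent T £0.0, Agent Z -£13.4.

Ordered from highest: Agent Z £46.1 > Agent T £38.2 > Agent K £23.7 > Agent D £21.5.
Agent Z has the top bid and wins; the price is the second-highest bid, £38.2.
Agent Z's payoff = £24.8 − £38.2 = -£13.4. All other bidders lose, so their payoff is 0.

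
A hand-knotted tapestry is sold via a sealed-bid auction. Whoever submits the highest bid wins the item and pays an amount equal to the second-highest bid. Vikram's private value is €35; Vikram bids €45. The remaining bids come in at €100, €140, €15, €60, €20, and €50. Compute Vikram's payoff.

Payoff = €0.

Highest competing bid: €140.
Vikram's bid €45 is not the highest, so Vikram loses, pays nothing, and earns zero payoff.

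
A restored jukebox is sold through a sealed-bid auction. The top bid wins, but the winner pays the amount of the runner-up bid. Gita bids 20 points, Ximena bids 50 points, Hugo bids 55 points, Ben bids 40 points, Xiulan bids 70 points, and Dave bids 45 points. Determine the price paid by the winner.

Price paid: 55 points.

Sorted high to low: Xiulan 70 points; Hugo 55 points; Ximena 50 points; Dave 45 points; Ben 40 points; Gita 20 points.
Xiulan has the highest bid, so Xiulan wins.
The second-highest bid is 55 points, so that is what Xiulan pays.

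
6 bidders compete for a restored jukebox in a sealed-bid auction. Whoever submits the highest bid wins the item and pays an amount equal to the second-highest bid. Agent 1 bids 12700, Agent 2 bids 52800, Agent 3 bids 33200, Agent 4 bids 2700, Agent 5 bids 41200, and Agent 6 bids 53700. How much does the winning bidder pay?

Bids in descending order: Agent 6 53700 > Agent 2 52800 > Agent 5 41200 > Agent 3 33200 > Agent 1 12700 > Agent 4 2700.
Agent 6 has the highest bid, so Agent 6 wins.
The second-highest bid is 52800, so that is what Agent 6 pays.

The winner pays 52800.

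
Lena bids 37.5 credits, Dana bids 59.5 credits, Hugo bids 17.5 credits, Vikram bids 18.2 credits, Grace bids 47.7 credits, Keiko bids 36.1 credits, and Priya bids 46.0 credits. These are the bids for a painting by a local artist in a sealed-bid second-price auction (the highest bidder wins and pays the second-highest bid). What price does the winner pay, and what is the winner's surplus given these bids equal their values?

Ranking the bids: Dana 59.5 credits > Grace 47.7 credits > Priya 46.0 credits > Lena 37.5 credits > Keiko 36.1 credits > Vikram 18.2 credits > Hugo 17.5 credits.
Dana is the highest bidder, so Dana wins.
Under the second-price rule, the price is the second-highest bid: 47.7 credits.
Surplus = 59.5 credits − 47.7 credits = 11.8 credits.

Price 47.7 credits; surplus 11.8 credits.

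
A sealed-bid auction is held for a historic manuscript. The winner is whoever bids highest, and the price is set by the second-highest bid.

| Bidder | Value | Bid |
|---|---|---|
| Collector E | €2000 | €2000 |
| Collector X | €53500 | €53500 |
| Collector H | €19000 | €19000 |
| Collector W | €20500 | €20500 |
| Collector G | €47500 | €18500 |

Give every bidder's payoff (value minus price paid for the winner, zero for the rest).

Ordered from highest: Collector X €53500, then Collector W €20500, then Collector H €19000, then Collector G €18500, then Collector E €2000.
Collector X has the top bid and wins; the price is the second-highest bid, €20500.
Collector X's payoff = €53500 − €20500 = €33000. All other bidders lose, so their payoff is 0.

Collector E €0, Collector X €33000, Collector H €0, Collector W €0, Collector G €0.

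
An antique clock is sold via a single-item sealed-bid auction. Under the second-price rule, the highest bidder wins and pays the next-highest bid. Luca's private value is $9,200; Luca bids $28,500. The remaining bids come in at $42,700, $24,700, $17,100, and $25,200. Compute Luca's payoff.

Highest competing bid: $42,700.
Luca's bid $28,500 is not the highest, so Luca loses, pays nothing, and earns zero payoff.

$0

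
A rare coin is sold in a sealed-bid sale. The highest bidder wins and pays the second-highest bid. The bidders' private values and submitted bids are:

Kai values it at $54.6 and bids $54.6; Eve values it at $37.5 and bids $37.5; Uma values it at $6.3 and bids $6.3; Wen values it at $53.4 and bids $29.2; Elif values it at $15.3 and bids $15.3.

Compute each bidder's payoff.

Payoffs: Kai $17.1, Eve $0.0, Uma $0.0, Wen $0.0, Elif $0.0.

Ranking the bids: Kai $54.6, then Eve $37.5, then Wen $29.2, then Elif $15.3, then Uma $6.3.
Kai has the top bid and wins; the price is the second-highest bid, $37.5.
Kai's payoff = $54.6 − $37.5 = $17.1. All other bidders lose, so their payoff is 0.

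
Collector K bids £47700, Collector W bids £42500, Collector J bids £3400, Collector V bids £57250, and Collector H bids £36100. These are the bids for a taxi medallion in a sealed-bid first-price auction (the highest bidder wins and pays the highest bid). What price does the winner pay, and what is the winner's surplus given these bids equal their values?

Price £57250; surplus £0.

Ranking the bids: Collector V £57250, then Collector K £47700, then Collector W £42500, then Collector H £36100, then Collector J £3400.
Collector V is the highest bidder, so Collector V wins.
Under the first-price rule, the price is the highest bid: £57250.
Surplus = £57250 − £57250 = £0.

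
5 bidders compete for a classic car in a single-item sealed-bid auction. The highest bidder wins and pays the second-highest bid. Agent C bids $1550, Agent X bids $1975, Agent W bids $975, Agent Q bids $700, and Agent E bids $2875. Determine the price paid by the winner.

Sorted high to low: Agent E $2875 > Agent X $1975 > Agent C $1550 > Agent W $975 > Agent Q $700.
Agent E has the highest bid, so Agent E wins.
The second-highest bid is $1975, so that is what Agent E pays.

Price paid: $1975.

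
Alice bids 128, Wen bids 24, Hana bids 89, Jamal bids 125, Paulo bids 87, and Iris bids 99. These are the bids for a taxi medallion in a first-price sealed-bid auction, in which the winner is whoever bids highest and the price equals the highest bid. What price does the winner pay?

Price paid: 128.

Bids in descending order: Alice 128, then Jamal 125, then Iris 99, then Hana 89, then Paulo 87, then Wen 24.
Alice is the highest bidder, so Alice wins.
Under the first-price rule, the price is the highest bid: 128.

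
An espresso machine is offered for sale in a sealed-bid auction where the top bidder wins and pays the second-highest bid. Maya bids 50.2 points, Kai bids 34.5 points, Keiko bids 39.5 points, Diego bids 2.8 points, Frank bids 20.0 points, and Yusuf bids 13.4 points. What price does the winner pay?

Ordered from highest: Maya 50.2 points; Keiko 39.5 points; Kai 34.5 points; Frank 20.0 points; Yusuf 13.4 points; Diego 2.8 points.
Maya is the highest bidder, so Maya wins.
Under the second-price rule, the price is the second-highest bid: 39.5 points.

Price paid: 39.5 points.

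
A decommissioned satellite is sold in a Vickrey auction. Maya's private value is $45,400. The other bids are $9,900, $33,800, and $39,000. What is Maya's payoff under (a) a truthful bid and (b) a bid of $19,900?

The highest competing bid is $39,000.
Bidding truthfully at $45,400: Maya has the top bid, wins, and pays the second-highest bid $39,000. Payoff = $45,400 − $39,000 = $6,400.
Bidding $19,900: the top bid is $39,000 (a rival), so Maya loses. Payoff = $0.

Truthful: $6,400; alternative: $0.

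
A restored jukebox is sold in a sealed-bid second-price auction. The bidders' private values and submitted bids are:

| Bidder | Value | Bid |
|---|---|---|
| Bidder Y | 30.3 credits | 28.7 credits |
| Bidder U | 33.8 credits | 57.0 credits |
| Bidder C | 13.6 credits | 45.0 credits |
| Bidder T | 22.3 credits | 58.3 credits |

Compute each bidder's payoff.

Ordered from highest: Bidder T 58.3 credits; Bidder U 57.0 credits; Bidder C 45.0 credits; Bidder Y 28.7 credits.
Bidder T has the top bid and wins; the price is the second-highest bid, 57.0 credits.
Bidder T's payoff = 22.3 credits − 57.0 credits = -34.7 credits. All other bidders lose, so their payoff is 0.

Payoffs: Bidder Y 0.0 credits, Bidder U 0.0 credits, Bidder C 0.0 credits, Bidder T -34.7 credits.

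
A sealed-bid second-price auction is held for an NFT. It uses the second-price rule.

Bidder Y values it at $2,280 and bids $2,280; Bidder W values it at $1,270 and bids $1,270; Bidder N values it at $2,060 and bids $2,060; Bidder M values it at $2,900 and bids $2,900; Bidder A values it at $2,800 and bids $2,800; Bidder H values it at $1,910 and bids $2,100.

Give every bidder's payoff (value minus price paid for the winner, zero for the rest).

Payoffs: Bidder Y $0, Bidder W $0, Bidder N $0, Bidder M $100, Bidder A $0, Bidder H $0.

Sorted high to low: Bidder M $2,900; Bidder A $2,800; Bidder Y $2,280; Bidder H $2,100; Bidder N $2,060; Bidder W $1,270.
Bidder M has the top bid and wins; the price is the second-highest bid, $2,800.
Bidder M's payoff = $2,900 − $2,800 = $100. All other bidders lose, so their payoff is 0.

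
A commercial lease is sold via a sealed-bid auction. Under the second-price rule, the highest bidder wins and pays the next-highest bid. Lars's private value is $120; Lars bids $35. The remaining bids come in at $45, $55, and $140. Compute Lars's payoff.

Highest competing bid: $140.
Lars's bid $35 is not the highest, so Lars loses, pays nothing, and earns zero payoff.

$0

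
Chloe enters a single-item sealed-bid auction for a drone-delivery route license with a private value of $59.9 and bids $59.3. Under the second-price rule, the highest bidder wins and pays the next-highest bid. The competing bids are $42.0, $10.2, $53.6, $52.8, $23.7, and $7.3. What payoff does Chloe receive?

Chloe's payoff: $6.3.

Highest competing bid: $53.6.
Chloe's bid $59.3 is the highest overall, so Chloe wins and pays the second-highest bid, $53.6.
Payoff = value − price = $59.9 − $53.6 = $6.3.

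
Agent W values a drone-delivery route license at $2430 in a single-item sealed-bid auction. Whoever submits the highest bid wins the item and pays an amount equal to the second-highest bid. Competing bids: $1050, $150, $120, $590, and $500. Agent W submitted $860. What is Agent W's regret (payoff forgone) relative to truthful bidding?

The highest competing bid is $1050.
Bidding truthfully at $2430: Agent W has the top bid, wins, and pays the second-highest bid $1050. Payoff = $2430 − $1050 = $1380.
Bidding $860: the top bid is $1050 (a rival), so Agent W loses. Payoff = $0.
Regret = truthful payoff − actual payoff = $1380 − $0 = $1380.

Regret: $1380.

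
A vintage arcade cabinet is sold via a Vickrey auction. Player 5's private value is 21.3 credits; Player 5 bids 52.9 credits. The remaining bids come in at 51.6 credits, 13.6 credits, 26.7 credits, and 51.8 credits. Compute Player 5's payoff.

The bidder's payoff: -30.5 credits.

Highest competing bid: 51.8 credits.
Player 5's bid 52.9 credits is the highest overall, so Player 5 wins and pays the second-highest bid, 51.8 credits.
Payoff = value − price = 21.3 credits − 51.8 credits = -30.5 credits.
Overbidding won the item at a price above value — truthful bidding would have avoided this loss.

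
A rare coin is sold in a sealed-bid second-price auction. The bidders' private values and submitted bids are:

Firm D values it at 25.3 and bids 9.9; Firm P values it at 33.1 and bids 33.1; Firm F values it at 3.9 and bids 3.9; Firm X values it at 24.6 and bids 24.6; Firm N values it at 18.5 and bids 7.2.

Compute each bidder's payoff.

Firm D 0.0, Firm P 8.5, Firm F 0.0, Firm X 0.0, Firm N 0.0.

Ordered from highest: Firm P 33.1; Firm X 24.6; Firm D 9.9; Firm N 7.2; Firm F 3.9.
Firm P has the top bid and wins; the price is the second-highest bid, 24.6.
Firm P's payoff = 33.1 − 24.6 = 8.5. All other bidders lose, so their payoff is 0.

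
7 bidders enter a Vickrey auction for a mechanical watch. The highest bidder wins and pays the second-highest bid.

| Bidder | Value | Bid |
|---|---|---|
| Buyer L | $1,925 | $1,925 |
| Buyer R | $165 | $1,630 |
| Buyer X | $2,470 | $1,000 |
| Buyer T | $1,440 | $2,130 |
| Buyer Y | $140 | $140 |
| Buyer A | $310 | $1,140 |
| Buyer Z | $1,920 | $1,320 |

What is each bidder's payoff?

Bids in descending order: Buyer T $2,130, then Buyer L $1,925, then Buyer R $1,630, then Buyer Z $1,320, then Buyer A $1,140, then Buyer X $1,000, then Buyer Y $140.
Buyer T has the top bid and wins; the price is the second-highest bid, $1,925.
Buyer T's payoff = $1,440 − $1,925 = -$485. All other bidders lose, so their payoff is 0.

Payoffs: Buyer L $0, Buyer R $0, Buyer X $0, Buyer T -$485, Buyer Y $0, Buyer A $0, Buyer Z $0.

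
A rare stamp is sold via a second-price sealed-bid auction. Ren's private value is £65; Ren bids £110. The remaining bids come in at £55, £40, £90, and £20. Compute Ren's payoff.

Highest competing bid: £90.
Ren's bid £110 is the highest overall, so Ren wins and pays the second-highest bid, £90.
Payoff = value − price = £65 − £90 = -£25.
Overbidding won the item at a price above value — truthful bidding would have avoided this loss.

Ren's payoff: -£25.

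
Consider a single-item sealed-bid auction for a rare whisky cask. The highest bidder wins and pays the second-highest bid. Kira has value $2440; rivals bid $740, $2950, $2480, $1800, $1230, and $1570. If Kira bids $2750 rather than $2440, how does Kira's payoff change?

The highest competing bid is $2950.
Bidding truthfully at $2440: the top bid is $2950 (a rival), so Kira loses. Payoff = $0.
Bidding $2750: the top bid is $2950 (a rival), so Kira loses. Payoff = $0.
Change = $0 − $0 = $0.
The bid only affects whether you win, not the price — here both bids land on the same side of the top rival bid, so the deviation is payoff-neutral.

$0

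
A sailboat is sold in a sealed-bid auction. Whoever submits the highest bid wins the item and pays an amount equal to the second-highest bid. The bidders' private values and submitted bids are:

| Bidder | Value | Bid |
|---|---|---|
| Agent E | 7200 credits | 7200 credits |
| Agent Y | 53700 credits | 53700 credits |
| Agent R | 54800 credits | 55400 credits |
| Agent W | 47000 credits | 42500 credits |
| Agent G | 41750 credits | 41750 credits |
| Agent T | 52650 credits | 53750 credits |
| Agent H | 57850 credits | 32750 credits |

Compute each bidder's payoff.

Payoffs: Agent E 0 credits, Agent Y 0 credits, Agent R 1050 credits, Agent W 0 credits, Agent G 0 credits, Agent T 0 credits, Agent H 0 credits.

Bids in descending order: Agent R 55400 credits; Agent T 53750 credits; Agent Y 53700 credits; Agent W 42500 credits; Agent G 41750 credits; Agent H 32750 credits; Agent E 7200 credits.
Agent R has the top bid and wins; the price is the second-highest bid, 53750 credits.
Agent R's payoff = 54800 credits − 53750 credits = 1050 credits. All other bidders lose, so their payoff is 0.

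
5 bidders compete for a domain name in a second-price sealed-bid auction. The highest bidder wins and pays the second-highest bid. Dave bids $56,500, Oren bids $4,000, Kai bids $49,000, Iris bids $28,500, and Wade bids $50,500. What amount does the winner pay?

$50,500

Ranking the bids: Dave $56,500, then Wade $50,500, then Kai $49,000, then Iris $28,500, then Oren $4,000.
Dave has the highest bid, so Dave wins.
The second-highest bid is $50,500, so that is what Dave pays.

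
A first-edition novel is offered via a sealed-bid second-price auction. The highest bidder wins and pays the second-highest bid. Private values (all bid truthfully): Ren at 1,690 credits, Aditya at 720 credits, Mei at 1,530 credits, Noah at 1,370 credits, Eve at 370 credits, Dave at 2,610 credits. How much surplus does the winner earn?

Winner's surplus: 920 credits.

Ordered from highest: Dave 2,610 credits > Ren 1,690 credits > Mei 1,530 credits > Noah 1,370 credits > Aditya 720 credits > Eve 370 credits.
Dave wins with the top bid and pays the second-highest, 1,690 credits.
Surplus = 2,610 credits − 1,690 credits = 920 credits.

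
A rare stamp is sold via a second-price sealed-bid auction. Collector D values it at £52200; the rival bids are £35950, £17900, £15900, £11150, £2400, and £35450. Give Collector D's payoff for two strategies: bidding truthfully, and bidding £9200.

The highest competing bid is £35950.
Bidding truthfully at £52200: Collector D has the top bid, wins, and pays the second-highest bid £35950. Payoff = £52200 − £35950 = £16250.
Bidding £9200: the top bid is £35950 (a rival), so Collector D loses. Payoff = £0.
This is the dominant-strategy logic: truthful bidding weakly beats any alternative.

(a) £16250  (b) £0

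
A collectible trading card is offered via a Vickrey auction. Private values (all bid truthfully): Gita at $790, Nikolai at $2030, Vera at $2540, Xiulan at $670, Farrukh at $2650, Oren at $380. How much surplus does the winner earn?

Bids in descending order: Farrukh $2650 > Vera $2540 > Nikolai $2030 > Gita $790 > Xiulan $670 > Oren $380.
Farrukh wins with the top bid and pays the second-highest, $2540.
Surplus = $2650 − $2540 = $110.

Surplus = $110.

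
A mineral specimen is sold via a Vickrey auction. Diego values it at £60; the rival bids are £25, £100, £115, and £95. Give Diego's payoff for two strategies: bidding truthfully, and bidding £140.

The highest competing bid is £115.
Bidding truthfully at £60: the top bid is £115 (a rival), so Diego loses. Payoff = £0.
Bidding £140: Diego has the top bid, wins, and pays the second-highest bid £115. Payoff = £60 − £115 = -£55.
Deviating from a truthful bid can only lose payoff in a second-price auction — never gain.

(a) £0  (b) -£55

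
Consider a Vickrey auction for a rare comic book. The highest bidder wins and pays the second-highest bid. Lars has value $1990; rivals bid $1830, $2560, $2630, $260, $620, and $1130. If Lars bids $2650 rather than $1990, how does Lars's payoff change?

The highest competing bid is $2630.
Bidding truthfully at $1990: the top bid is $2630 (a rival), so Lars loses. Payoff = $0.
Bidding $2650: Lars has the top bid, wins, and pays the second-highest bid $2630. Payoff = $1990 − $2630 = -$640.
Change = -$640 − $0 = -$640.

Payoff change: -$640.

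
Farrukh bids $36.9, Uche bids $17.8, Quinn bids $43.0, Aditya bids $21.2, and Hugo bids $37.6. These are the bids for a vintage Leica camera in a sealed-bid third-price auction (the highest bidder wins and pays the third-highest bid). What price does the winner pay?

$36.9

Sorted high to low: Quinn $43.0; Hugo $37.6; Farrukh $36.9; Aditya $21.2; Uche $17.8.
Quinn is the highest bidder, so Quinn wins.
Under the third-price rule, the price is the third-highest bid: $36.9.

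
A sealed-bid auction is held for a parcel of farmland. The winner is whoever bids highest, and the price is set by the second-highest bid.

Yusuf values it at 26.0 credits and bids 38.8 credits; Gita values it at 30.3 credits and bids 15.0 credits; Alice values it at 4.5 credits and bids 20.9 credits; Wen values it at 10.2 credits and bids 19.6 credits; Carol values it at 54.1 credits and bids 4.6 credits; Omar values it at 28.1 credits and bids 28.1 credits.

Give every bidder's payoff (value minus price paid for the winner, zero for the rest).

Payoffs: Yusuf -2.1 credits, Gita 0.0 credits, Alice 0.0 credits, Wen 0.0 credits, Carol 0.0 credits, Omar 0.0 credits.

Ranking the bids: Yusuf 38.8 credits > Omar 28.1 credits > Alice 20.9 credits > Wen 19.6 credits > Gita 15.0 credits > Carol 4.6 credits.
Yusuf has the top bid and wins; the price is the second-highest bid, 28.1 credits.
Yusuf's payoff = 26.0 credits − 28.1 credits = -2.1 credits. All other bidders lose, so their payoff is 0.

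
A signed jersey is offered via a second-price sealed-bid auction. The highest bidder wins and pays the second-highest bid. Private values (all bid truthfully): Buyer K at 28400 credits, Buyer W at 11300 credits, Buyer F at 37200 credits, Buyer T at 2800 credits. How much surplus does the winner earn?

Surplus = 8800 credits.

Sorted high to low: Buyer F 37200 credits, then Buyer K 28400 credits, then Buyer W 11300 credits, then Buyer T 2800 credits.
Buyer F wins with the top bid and pays the second-highest, 28400 credits.
Surplus = 37200 credits − 28400 credits = 8800 credits.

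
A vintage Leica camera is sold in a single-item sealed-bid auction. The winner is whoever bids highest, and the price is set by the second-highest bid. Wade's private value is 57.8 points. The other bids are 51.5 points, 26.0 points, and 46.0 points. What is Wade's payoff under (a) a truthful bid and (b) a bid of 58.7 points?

The highest competing bid is 51.5 points.
Bidding truthfully at 57.8 points: Wade has the top bid, wins, and pays the second-highest bid 51.5 points. Payoff = 57.8 points − 51.5 points = 6.3 points.
Bidding 58.7 points: Wade has the top bid, wins, and pays the second-highest bid 51.5 points. Payoff = 57.8 points − 51.5 points = 6.3 points.
The bid only affects whether you win, not the price — here both bids land on the same side of the top rival bid, so the deviation is payoff-neutral.

Truthful: 6.3 points; alternative: 6.3 points.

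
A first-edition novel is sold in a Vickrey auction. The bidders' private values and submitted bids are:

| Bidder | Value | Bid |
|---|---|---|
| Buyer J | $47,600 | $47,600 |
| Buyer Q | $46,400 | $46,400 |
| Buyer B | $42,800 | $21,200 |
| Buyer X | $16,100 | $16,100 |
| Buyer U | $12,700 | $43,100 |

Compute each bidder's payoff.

Ordered from highest: Buyer J $47,600 > Buyer Q $46,400 > Buyer U $43,100 > Buyer B $21,200 > Buyer X $16,100.
Buyer J has the top bid and wins; the price is the second-highest bid, $46,400.
Buyer J's payoff = $47,600 − $46,400 = $1,200. All other bidders lose, so their payoff is 0.

Buyer J $1,200, Buyer Q $0, Buyer B $0, Buyer X $0, Buyer U $0.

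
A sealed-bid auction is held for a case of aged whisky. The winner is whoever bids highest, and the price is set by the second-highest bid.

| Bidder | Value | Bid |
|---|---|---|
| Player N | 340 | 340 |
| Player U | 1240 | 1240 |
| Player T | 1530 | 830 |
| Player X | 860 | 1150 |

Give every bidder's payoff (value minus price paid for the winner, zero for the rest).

Payoffs: Player N 0, Player U 90, Player T 0, Player X 0.

Ordered from highest: Player U 1240, then Player X 1150, then Player T 830, then Player N 340.
Player U has the top bid and wins; the price is the second-highest bid, 1150.
Player U's payoff = 1240 − 1150 = 90. All other bidders lose, so their payoff is 0.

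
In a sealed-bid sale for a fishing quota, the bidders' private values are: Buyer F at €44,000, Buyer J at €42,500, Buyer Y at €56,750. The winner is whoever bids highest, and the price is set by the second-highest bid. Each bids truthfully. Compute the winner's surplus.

Surplus = €12,750.

Bids in descending order: Buyer Y €56,750, then Buyer F €44,000, then Buyer J €42,500.
Buyer Y wins with the top bid and pays the second-highest, €44,000.
Surplus = €56,750 − €44,000 = €12,750.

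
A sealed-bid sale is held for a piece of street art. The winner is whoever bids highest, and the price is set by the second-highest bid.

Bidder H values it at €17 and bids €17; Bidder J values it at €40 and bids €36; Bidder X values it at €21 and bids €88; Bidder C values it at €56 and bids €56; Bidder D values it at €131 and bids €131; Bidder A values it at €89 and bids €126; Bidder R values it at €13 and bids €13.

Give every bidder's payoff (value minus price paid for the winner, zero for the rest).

Sorted high to low: Bidder D €131, then Bidder A €126, then Bidder X €88, then Bidder C €56, then Bidder J €36, then Bidder H €17, then Bidder R €13.
Bidder D has the top bid and wins; the price is the second-highest bid, €126.
Bidder D's payoff = €131 − €126 = €5. All other bidders lose, so their payoff is 0.

Bidder H €0, Bidder J €0, Bidder X €0, Bidder C €0, Bidder D €5, Bidder A €0, Bidder R €0.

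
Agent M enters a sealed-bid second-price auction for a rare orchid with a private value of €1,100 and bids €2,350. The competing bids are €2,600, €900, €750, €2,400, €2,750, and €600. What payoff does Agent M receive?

Highest competing bid: €2,750.
Agent M's bid €2,350 is not the highest, so Agent M loses, pays nothing, and earns zero payoff.

Payoff = €0.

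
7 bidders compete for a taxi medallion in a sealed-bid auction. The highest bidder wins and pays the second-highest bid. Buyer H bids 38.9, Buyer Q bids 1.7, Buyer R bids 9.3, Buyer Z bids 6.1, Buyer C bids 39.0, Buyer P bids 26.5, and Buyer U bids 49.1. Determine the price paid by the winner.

Price paid: 39.0.

Ranking the bids: Buyer U 49.1 > Buyer C 39.0 > Buyer H 38.9 > Buyer P 26.5 > Buyer R 9.3 > Buyer Z 6.1 > Buyer Q 1.7.
Buyer U has the highest bid, so Buyer U wins.
The second-highest bid is 39.0, so that is what Buyer U pays.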